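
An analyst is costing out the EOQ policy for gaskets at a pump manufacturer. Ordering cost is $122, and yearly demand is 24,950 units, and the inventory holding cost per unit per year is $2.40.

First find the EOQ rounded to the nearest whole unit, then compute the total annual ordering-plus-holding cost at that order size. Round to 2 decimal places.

EOQ = √(2DS/H) = √(2 × 24,950 × 122 / 2.4)
    = √(2,536,583.33) ≈ 1,592.67 → Q = 1,593 units
Orders/yr = 24,950/1,593 = 15.662; ordering cost = 15.662 × $122 = $1,910.80
Average inventory = 1,593/2 = 796.5; holding cost = 796.5 × $2.4 = $1,911.60
Total = $1,910.80 + $1,911.60 = $3,822.40

$3,822.40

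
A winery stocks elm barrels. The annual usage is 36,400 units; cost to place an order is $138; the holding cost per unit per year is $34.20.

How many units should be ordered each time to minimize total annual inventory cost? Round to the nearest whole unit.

2DS/H = 2·36,400·138/34.2 = 293,754.39
EOQ = √293,754.39 ≈ 541.99

542 units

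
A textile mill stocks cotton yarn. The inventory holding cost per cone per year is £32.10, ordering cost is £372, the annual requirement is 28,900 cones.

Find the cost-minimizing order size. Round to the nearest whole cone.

818 cones

Optimal lot size Q* = (2 × 28,900 × £372 / £32.1)^½ ≈ 818.43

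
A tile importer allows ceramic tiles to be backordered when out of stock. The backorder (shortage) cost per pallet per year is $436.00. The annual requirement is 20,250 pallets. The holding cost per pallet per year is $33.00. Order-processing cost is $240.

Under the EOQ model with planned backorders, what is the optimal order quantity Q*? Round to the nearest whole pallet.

563 pallets

Basic EOQ = √(2·20,250·240/33) = 542.720
Backorder adjustment √((H+b)/b) = √((33+436)/436) = 1.0372
Q* = 542.720 × 1.0372 ≈ 562.88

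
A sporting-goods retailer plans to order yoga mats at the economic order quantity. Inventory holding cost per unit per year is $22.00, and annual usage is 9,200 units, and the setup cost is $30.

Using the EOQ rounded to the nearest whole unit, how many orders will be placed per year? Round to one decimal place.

58.2 orders per year

EOQ = √(2DS/H) = √(2 × 9,200 × 30 / 22)
    = √(25,090.91) ≈ 158.40 → Q = 158
N = D/Q = 9,200/158 ≈ 58.228 orders/yr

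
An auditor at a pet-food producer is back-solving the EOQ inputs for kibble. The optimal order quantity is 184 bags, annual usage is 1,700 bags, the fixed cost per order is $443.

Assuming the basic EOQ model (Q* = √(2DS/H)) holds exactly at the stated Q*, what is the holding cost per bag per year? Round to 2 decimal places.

$44.49

Since Q* = (2DS/H)^½, squaring gives Q*²·H = 2DS.
H = 2DS / Q² = 2 × 1,700 × 443 / 184² = 44.4884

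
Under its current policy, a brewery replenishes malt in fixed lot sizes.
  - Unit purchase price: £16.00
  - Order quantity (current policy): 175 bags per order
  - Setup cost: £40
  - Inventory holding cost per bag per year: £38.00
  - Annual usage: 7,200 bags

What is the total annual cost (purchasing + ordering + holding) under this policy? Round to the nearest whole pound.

Annual ordering cost = (D/Q)·S = (7,200/175) × 40 = £1,645.71
Annual holding cost  = (Q/2)·H = (175/2) × 38 = £3,325.00
Purchase cost = D·C = 7,200 × 16 = £115,200.00
Total = £1,645.71 + £3,325.00 + £115,200.00 = £120,170.71

£120,171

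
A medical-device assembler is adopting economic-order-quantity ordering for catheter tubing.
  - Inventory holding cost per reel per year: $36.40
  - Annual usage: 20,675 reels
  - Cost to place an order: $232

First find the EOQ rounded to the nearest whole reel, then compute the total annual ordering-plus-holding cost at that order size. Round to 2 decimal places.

2DS/H = 2·20,675·232/36.4 = 263,549.45
EOQ = √263,549.45 ≈ 513.37 → Q = 513 reels
Annual ordering cost = (D/Q)·S = (20,675/513) × 232 = $9,350.10
Annual holding cost  = (Q/2)·H = (513/2) × 36.4 = $9,336.60
Total = $9,350.10 + $9,336.60 = $18,686.70

$18,686.70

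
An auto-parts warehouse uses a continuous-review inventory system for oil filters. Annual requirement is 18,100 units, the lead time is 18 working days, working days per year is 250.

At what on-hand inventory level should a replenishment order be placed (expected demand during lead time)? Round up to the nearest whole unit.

1,304 units

Daily demand d = 18,100 / 250 = 72.400 units/day
Demand during lead time = 72.400 × 18 = 1,303.20
Reorder point = 1,303.20 → round up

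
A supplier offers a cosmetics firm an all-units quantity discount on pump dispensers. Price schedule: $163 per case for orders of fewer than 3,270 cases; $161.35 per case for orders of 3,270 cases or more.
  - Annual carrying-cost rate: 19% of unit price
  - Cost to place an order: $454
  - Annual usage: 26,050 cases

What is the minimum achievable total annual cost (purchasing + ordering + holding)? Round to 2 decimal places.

$4,256,907.61

H₁ = 19%×$163 = $30.9700;  H₂ = 19%×$161.35 = $30.6565
EOQ₁ = √(2×26,050×454/30.9700) = 873.93  (< 3,270, feasible at tier 1)
EOQ₂ = √(2×26,050×454/30.6565) = 878.39  (< 3,270 → use Q = 3,270 at tier-2 price)
TC(tier 1 (EOQ₁), Q≈873.9) = $4,273,215.58
TC(tier 2, Q≈3,270.0) = $4,256,907.61
Minimum at tier 2: $4,256,907.61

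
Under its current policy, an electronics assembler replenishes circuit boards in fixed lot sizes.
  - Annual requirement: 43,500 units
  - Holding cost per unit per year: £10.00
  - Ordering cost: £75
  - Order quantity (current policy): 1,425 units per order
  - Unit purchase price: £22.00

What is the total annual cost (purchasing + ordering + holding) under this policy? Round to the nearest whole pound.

Annual ordering cost = (D/Q)·S = (43,500/1,425) × 75 = £2,289.47
Annual holding cost  = (Q/2)·H = (1,425/2) × 10 = £7,125.00
Purchase cost = D·C = 43,500 × 22 = £957,000.00
Total = £2,289.47 + £7,125.00 + £957,000.00 = £966,414.47

£966,414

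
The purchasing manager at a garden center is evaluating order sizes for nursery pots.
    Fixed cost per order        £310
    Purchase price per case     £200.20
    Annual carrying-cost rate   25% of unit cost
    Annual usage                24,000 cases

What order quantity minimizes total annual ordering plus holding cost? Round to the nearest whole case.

545 cases

H = i·C = 0.25 × £200.2 = £50.0500 per case-year
EOQ = √(2DS/H) = √(2 × 24,000 × 310 / 50.05)
    = √(297,302.70) ≈ 545.25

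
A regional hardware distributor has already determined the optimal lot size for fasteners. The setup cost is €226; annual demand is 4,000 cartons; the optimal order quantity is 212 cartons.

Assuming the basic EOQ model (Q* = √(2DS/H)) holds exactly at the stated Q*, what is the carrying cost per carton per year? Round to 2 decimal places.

EOQ relation: Q² = 2DS/H, so rearrange for the unknown.
H = 2DS / Q² = 2 × 4,000 × 226 / 212² = 40.2278

€40.23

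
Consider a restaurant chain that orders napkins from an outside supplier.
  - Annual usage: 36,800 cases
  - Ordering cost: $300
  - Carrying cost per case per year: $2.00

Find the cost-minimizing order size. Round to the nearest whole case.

EOQ = √(2DS/H) = √(2 × 36,800 × 300 / 2)
    = √(11,040,000.00) ≈ 3,322.65

3,323 cases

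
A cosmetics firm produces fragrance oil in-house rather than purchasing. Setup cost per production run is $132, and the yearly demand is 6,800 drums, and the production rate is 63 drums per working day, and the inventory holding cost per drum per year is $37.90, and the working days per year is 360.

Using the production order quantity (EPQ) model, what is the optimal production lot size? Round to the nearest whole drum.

d = 6,800/360 = 18.8889 drums/day;  effective holding cost H(1 − d/p) = 37.9·(1 − 18.8889/63) = 26.53668
Q* = √(2DS / H_eff) = √(2·6,800·132 / 26.53668) ≈ 260.10

260 drums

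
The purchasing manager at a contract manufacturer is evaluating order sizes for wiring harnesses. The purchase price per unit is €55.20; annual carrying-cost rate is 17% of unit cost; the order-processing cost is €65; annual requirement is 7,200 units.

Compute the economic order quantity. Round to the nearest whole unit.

Carrying cost H = €55.2 × 17% = €9.3840/unit/yr
2DS/H = 2·7,200·65/9.384 = 99,744.25
EOQ = √99,744.25 ≈ 315.82

316 units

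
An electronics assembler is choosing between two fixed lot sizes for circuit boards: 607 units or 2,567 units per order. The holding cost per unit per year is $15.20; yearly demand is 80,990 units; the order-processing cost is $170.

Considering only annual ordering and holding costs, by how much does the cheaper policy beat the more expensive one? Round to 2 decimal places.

TC(Q) = (D/Q)S + (Q/2)H
TC(607) = (80,990/607)×170 + (607/2)×15.2 = $27,295.74
TC(2,567) = (80,990/2,567)×170 + (2,567/2)×15.2 = $24,872.78
|ΔTC| = |$27,295.74 − $24,872.78| = $2,422.96

$2,422.96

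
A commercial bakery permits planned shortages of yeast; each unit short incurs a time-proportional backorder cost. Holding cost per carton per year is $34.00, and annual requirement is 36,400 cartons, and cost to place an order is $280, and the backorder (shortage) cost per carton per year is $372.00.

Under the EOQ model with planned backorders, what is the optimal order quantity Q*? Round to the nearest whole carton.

809 cartons

Q* = √(2DS/H) · √((H + b)/b)
   = √(2 × 36,400 × 280 / 34) · √((34 + 372) / 372)
   = 774.293 × 1.0447 ≈ 808.90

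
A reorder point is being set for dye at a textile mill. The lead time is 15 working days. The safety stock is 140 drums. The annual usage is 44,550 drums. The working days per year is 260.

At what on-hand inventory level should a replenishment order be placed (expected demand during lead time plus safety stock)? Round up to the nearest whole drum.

2,711 drums

Daily demand d = 44,550 / 260 = 171.346 drums/day
Demand during lead time = 171.346 × 15 = 2,570.19
Reorder point = 2,570.19 + 140 = 2,710.19 → round up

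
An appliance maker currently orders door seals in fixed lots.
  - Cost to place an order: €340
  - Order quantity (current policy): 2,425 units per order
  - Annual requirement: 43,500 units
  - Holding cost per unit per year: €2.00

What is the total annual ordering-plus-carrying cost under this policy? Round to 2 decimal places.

Orders/yr = 43,500/2,425 = 17.938; ordering cost = 17.938 × €340 = €6,098.97
Average inventory = 2,425/2 = 1212.5; holding cost = 1212.5 × €2 = €2,425.00
Total = €6,098.97 + €2,425.00 = €8,523.97

€8,523.97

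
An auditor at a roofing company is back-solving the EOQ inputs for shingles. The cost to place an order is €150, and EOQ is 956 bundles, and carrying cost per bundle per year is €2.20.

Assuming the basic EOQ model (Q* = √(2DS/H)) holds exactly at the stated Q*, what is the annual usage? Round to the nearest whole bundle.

Since Q* = (2DS/H)^½, squaring gives Q*²·H = 2DS.
D = Q²H / (2S) = 956² × 2.2 / (2 × 150) = 6,702.20

6,702 bundles per year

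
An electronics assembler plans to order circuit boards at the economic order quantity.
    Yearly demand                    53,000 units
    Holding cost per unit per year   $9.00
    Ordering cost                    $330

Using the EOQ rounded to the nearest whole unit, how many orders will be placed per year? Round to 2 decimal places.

Optimal lot size Q* = (2 × 53,000 × $330 / $9)^½ ≈ 1,971.46 → Q = 1,971
N = D/Q = 53,000/1,971 ≈ 26.890 orders/yr

26.89 orders per year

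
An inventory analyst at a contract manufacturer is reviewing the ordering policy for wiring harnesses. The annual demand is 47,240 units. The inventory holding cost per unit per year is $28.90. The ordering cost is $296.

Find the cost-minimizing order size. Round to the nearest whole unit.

984 units

Q* = √(2·D·S / H) = √(2·47,240·296 / 28.9) = √967,684.4 ≈ 983.71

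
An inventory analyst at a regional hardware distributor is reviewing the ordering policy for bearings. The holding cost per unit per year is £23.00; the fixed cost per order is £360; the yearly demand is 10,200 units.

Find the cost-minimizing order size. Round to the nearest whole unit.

565 units

Q* = √(2·D·S / H) = √(2·10,200·360 / 23) = √319,304.3 ≈ 565.07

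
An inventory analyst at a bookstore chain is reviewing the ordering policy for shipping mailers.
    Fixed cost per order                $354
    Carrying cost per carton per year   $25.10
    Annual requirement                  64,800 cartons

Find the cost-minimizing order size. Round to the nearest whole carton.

1,352 cartons

Optimal lot size Q* = (2 × 64,800 × $354 / $25.1)^½ ≈ 1,351.97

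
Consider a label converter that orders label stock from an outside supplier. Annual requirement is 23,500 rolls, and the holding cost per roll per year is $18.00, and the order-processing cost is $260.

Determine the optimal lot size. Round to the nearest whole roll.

EOQ = √(2DS/H) = √(2 × 23,500 × 260 / 18)
    = √(678,888.89) ≈ 823.95

824 rolls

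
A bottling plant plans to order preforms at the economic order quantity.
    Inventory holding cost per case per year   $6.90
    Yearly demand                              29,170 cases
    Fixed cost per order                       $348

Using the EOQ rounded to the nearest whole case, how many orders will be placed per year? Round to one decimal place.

17.0 orders per year

Optimal lot size Q* = (2 × 29,170 × $348 / $6.9)^½ ≈ 1,715.33 → Q = 1,715
N = D/Q = 29,170/1,715 ≈ 17.009 orders/yr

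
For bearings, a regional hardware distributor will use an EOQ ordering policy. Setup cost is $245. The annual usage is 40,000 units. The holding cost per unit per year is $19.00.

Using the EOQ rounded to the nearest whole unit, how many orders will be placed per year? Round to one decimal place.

39.4 orders per year

Optimal lot size Q* = (2 × 40,000 × $245 / $19)^½ ≈ 1,015.67 → Q = 1,016
Orders per year = D/Q = 40,000 / 1,016 = 39.370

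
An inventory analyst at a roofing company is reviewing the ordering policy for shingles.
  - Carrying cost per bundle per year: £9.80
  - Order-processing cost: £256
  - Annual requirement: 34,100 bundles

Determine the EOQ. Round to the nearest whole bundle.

2DS/H = 2·34,100·256/9.8 = 1,781,551.02
EOQ = √1,781,551.02 ≈ 1,334.75

1,335 bundles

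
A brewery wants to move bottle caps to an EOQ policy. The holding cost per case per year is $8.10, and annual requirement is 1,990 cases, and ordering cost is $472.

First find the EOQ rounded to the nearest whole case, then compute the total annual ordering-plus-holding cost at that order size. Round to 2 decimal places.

$3,900.81

EOQ = √(2DS/H) = √(2 × 1,990 × 472 / 8.1)
    = √(231,920.99) ≈ 481.58 → Q = 482 cases
Orders/yr = 1,990/482 = 4.129; ordering cost = 4.129 × $472 = $1,948.71
Average inventory = 482/2 = 241; holding cost = 241 × $8.1 = $1,952.10
Total = $1,948.71 + $1,952.10 = $3,900.81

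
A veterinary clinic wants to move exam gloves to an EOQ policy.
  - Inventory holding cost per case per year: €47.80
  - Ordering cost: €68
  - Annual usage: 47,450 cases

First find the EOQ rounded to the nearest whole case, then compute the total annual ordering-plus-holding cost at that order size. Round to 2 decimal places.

€17,563.13

2DS/H = 2·47,450·68/47.8 = 135,004.18
EOQ = √135,004.18 ≈ 367.43 → Q = 367 cases
Annual ordering cost = (D/Q)·S = (47,450/367) × 68 = €8,791.83
Annual holding cost  = (Q/2)·H = (367/2) × 47.8 = €8,771.30
Total = €8,791.83 + €8,771.30 = €17,563.13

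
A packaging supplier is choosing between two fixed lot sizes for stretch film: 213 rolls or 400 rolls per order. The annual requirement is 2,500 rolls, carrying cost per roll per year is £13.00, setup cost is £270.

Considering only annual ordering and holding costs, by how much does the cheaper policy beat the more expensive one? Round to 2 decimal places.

TC(Q) = (D/Q)S + (Q/2)H
TC(213) = (2,500/213)×270 + (213/2)×13 = £4,553.51
TC(400) = (2,500/400)×270 + (400/2)×13 = £4,287.50
Lots of 400 are cheaper by £266.01.

£266.01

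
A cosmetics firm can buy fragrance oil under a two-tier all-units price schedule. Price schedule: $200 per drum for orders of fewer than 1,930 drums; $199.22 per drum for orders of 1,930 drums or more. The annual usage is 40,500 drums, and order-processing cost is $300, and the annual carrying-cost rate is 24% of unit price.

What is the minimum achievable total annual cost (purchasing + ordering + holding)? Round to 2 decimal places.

$8,120,844.69

H₁ = 24%×$200 = $48.0000;  H₂ = 24%×$199.22 = $47.8128
EOQ₁ = √(2×40,500×300/48.0000) = 711.51  (< 1,930, feasible at tier 1)
EOQ₂ = √(2×40,500×300/47.8128) = 712.90  (< 1,930 → use Q = 1,930 at tier-2 price)
TC(tier 1 (EOQ₁), Q≈711.5) = $8,134,152.60
TC(tier 2, Q≈1,930.0) = $8,120,844.69
Minimum at tier 2: $8,120,844.69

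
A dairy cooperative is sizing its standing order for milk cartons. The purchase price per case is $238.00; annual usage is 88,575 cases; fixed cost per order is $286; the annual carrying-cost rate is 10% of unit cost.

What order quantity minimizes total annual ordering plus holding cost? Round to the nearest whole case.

Carrying cost H = $238 × 10% = $23.8000/case/yr
2DS/H = 2·88,575·286/23.8 = 2,128,777.31
EOQ = √2,128,777.31 ≈ 1,459.03

1,459 cases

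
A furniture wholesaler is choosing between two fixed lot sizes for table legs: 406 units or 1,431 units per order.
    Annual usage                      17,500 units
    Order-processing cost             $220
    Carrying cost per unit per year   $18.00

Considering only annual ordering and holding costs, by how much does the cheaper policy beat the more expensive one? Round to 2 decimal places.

For each Q, cost = (D/Q)·S + (Q/2)·H.
TC(406) = (17,500/406)×220 + (406/2)×18 = $13,136.76
TC(1,431) = (17,500/1,431)×220 + (1,431/2)×18 = $15,569.43
|ΔTC| = |$13,136.76 − $15,569.43| = $2,432.67

$2,432.67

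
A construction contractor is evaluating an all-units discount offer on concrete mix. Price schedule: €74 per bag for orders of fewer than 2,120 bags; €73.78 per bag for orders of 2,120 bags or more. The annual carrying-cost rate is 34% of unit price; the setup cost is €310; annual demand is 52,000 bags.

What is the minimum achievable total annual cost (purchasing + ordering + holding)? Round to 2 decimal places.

H₁ = 34%×€74 = €25.1600;  H₂ = 34%×€73.78 = €25.0852
EOQ₁ = √(2×52,000×310/25.1600) = 1,131.99  (< 2,120, feasible at tier 1)
EOQ₂ = √(2×52,000×310/25.0852) = 1,133.68  (< 2,120 → use Q = 2,120 at tier-2 price)
TC(tier 1 (EOQ₁), Q≈1,132.0) = €3,876,480.84
TC(tier 2, Q≈2,120.0) = €3,870,754.09
Minimum at tier 2: €3,870,754.09

€3,870,754.09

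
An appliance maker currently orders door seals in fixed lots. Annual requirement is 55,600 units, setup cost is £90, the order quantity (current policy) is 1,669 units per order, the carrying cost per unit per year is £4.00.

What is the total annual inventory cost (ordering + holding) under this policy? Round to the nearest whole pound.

£6,336

Annual ordering cost = (D/Q)·S = (55,600/1,669) × 90 = £2,998.20
Annual holding cost  = (Q/2)·H = (1,669/2) × 4 = £3,338.00
Total = £2,998.20 + £3,338.00 = £6,336.20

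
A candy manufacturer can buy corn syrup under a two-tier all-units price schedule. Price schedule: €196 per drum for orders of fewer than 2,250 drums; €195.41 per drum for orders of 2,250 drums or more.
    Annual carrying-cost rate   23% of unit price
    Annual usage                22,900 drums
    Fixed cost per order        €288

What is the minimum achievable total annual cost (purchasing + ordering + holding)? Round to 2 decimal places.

€4,512,784.90

H₁ = 23%×€196 = €45.0800;  H₂ = 23%×€195.41 = €44.9443
EOQ₁ = √(2×22,900×288/45.0800) = 540.92  (< 2,250, feasible at tier 1)
EOQ₂ = √(2×22,900×288/44.9443) = 541.74  (< 2,250 → use Q = 2,250 at tier-2 price)
TC(tier 1 (EOQ₁), Q≈540.9) = €4,512,784.90
TC(tier 2, Q≈2,250.0) = €4,528,382.54
Minimum at tier 1 (EOQ₁): €4,512,784.90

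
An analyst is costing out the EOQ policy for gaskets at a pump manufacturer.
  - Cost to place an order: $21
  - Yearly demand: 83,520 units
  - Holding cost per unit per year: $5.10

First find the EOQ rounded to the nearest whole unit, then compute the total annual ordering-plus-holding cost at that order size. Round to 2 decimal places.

Optimal lot size Q* = (2 × 83,520 × $21 / $5.1)^½ ≈ 829.34 → Q = 829 units
Ordering: D/Q × S = 83,520/829 × $21 = $2,115.71
Holding:  Q/2 × H = 829/2 × $5.1 = $2,113.95
Total = $2,115.71 + $2,113.95 = $4,229.66

$4,229.66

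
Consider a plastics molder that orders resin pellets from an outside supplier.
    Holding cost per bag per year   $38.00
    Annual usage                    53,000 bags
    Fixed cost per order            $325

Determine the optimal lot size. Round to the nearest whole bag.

Optimal lot size Q* = (2 × 53,000 × $325 / $38)^½ ≈ 952.14

952 bags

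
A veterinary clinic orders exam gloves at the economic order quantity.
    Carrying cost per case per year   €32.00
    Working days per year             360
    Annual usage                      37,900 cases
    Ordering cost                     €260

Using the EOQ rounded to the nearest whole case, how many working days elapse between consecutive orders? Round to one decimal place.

Optimal lot size Q* = (2 × 37,900 × €260 / €32)^½ ≈ 784.78 → Q = 785 cases
Days between orders = 360 / (D/Q) = 360 / 48.280 ≈ 7.456

7.5 days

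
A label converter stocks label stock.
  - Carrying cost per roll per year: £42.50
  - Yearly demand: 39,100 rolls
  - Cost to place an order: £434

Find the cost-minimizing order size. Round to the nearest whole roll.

EOQ = √(2DS/H) = √(2 × 39,100 × 434 / 42.5)
    = √(798,560.00) ≈ 893.62

894 rolls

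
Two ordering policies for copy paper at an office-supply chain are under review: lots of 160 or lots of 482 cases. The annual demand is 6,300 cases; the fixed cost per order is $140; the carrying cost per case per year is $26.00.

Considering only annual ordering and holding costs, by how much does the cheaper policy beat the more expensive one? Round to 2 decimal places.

$503.38

For each Q, cost = (D/Q)·S + (Q/2)·H.
TC(160) = (6,300/160)×140 + (160/2)×26 = $7,592.50
TC(482) = (6,300/482)×140 + (482/2)×26 = $8,095.88
Lots of 160 are cheaper by $503.38.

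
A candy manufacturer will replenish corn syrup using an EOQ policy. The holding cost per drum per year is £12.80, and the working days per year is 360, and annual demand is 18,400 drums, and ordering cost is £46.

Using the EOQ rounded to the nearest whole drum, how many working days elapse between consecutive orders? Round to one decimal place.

7.1 days

Q* = √(2·D·S / H) = √(2·18,400·46 / 12.8) = √132,250.0 ≈ 363.66 → Q = 364 drums
Cycle time = (working days × Q)/D = (360 × 364) / 18,400 = 7.122 days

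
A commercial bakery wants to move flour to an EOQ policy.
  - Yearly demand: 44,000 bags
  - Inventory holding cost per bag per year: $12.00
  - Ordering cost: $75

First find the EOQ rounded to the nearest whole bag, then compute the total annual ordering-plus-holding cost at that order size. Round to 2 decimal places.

Optimal lot size Q* = (2 × 44,000 × $75 / $12)^½ ≈ 741.62 → Q = 742 bags
Ordering: D/Q × S = 44,000/742 × $75 = $4,447.44
Holding:  Q/2 × H = 742/2 × $12 = $4,452.00
Total = $4,447.44 + $4,452.00 = $8,899.44

$8,899.44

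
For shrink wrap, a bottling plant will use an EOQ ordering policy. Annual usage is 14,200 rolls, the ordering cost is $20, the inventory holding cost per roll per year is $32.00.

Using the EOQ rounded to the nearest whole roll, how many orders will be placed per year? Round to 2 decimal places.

Q* = √(2·D·S / H) = √(2·14,200·20 / 32) = √17,750.0 ≈ 133.23 → Q = 133
N = D/Q = 14,200/133 ≈ 106.767 orders/yr

106.77 orders per year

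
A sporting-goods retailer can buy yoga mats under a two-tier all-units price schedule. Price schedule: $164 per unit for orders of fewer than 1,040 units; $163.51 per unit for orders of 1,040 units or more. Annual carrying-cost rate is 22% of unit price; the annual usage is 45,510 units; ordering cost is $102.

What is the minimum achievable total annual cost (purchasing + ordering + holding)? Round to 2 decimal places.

H₁ = 22%×$164 = $36.0800;  H₂ = 22%×$163.51 = $35.9722
EOQ₁ = √(2×45,510×102/36.0800) = 507.27  (< 1,040, feasible at tier 1)
EOQ₂ = √(2×45,510×102/35.9722) = 508.02  (< 1,040 → use Q = 1,040 at tier-2 price)
TC(tier 1 (EOQ₁), Q≈507.3) = $7,481,942.14
TC(tier 2, Q≈1,040.0) = $7,464,509.12
Minimum at tier 2: $7,464,509.12

$7,464,509.12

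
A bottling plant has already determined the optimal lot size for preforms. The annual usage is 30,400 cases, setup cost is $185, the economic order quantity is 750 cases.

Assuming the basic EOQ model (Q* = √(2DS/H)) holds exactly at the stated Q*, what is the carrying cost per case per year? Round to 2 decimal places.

From Q* = √(2DS/H) ⇒ Q*² = 2DS/H.
H = 2DS / Q² = 2 × 30,400 × 185 / 750² = 19.9964

$20.00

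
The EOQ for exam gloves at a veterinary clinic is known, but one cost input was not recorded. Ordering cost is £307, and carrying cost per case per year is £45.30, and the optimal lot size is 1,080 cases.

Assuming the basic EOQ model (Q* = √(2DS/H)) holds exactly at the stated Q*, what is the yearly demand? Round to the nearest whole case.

86,055 cases per year

Since Q* = (2DS/H)^½, squaring gives Q*²·H = 2DS.
D = Q²H / (2S) = 1,080² × 45.3 / (2 × 307) = 86,055.24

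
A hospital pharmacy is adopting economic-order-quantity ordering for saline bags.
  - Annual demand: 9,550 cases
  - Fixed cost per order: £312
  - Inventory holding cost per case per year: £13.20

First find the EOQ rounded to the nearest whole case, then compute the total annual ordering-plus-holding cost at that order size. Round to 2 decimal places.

Optimal lot size Q* = (2 × 9,550 × £312 / £13.2)^½ ≈ 671.90 → Q = 672 cases
Ordering: D/Q × S = 9,550/672 × £312 = £4,433.93
Holding:  Q/2 × H = 672/2 × £13.2 = £4,435.20
Total = £4,433.93 + £4,435.20 = £8,869.13

£8,869.13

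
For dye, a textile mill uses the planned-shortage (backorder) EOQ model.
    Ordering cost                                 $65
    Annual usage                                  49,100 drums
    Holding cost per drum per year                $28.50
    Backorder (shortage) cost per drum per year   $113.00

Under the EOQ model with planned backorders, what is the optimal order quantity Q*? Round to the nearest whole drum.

530 drums

Basic EOQ = √(2·49,100·65/28.5) = 473.249
Backorder adjustment √((H+b)/b) = √((28.5+113)/113) = 1.1190
Q* = 473.249 × 1.1190 ≈ 529.58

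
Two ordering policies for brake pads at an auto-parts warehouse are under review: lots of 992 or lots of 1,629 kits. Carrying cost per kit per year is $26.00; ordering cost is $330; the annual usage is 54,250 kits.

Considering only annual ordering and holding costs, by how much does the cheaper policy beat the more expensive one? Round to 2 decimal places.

$1,224.00

For each Q, cost = (D/Q)·S + (Q/2)·H.
TC(992) = (54,250/992)×330 + (992/2)×26 = $30,942.88
TC(1,629) = (54,250/1,629)×330 + (1,629/2)×26 = $32,166.87
Cheaper: Q = 992.  Difference = $1,224.00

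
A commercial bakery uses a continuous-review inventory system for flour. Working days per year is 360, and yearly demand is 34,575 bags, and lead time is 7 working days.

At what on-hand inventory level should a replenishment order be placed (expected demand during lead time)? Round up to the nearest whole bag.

673 bags

Daily demand d = 34,575 / 360 = 96.042 bags/day
Demand during lead time = 96.042 × 7 = 672.29
Reorder point = 672.29 → round up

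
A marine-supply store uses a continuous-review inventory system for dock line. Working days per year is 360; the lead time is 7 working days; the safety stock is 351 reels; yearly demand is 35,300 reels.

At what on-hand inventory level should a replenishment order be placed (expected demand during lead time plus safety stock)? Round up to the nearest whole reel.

1,038 reels

Daily demand d = 35,300 / 360 = 98.056 reels/day
Demand during lead time = 98.056 × 7 = 686.39
Reorder point = 686.39 + 351 = 1,037.39 → round up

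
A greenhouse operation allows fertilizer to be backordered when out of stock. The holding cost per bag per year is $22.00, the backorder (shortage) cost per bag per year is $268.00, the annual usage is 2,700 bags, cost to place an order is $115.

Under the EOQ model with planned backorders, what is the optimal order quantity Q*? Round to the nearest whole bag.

Basic EOQ = √(2·2,700·115/22) = 168.010
Backorder adjustment √((H+b)/b) = √((22+268)/268) = 1.0402
Q* = 168.010 × 1.0402 ≈ 174.77

175 bags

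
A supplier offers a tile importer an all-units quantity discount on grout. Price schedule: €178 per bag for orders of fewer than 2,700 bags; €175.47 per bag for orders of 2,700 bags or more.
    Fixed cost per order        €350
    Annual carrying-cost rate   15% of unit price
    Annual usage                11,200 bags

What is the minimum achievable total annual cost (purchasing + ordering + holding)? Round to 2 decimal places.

€2,002,248.53

H₁ = 15%×€178 = €26.7000;  H₂ = 15%×€175.47 = €26.3205
EOQ₁ = √(2×11,200×350/26.7000) = 541.88  (< 2,700, feasible at tier 1)
EOQ₂ = √(2×11,200×350/26.3205) = 545.77  (< 2,700 → use Q = 2,700 at tier-2 price)
TC(tier 1 (EOQ₁), Q≈541.9) = €2,008,068.17
TC(tier 2, Q≈2,700.0) = €2,002,248.53
Minimum at tier 2: €2,002,248.53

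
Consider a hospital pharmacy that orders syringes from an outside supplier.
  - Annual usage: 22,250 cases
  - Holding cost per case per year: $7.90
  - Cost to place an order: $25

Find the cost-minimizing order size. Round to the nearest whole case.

375 cases

EOQ = √(2DS/H) = √(2 × 22,250 × 25 / 7.9)
    = √(140,822.78) ≈ 375.26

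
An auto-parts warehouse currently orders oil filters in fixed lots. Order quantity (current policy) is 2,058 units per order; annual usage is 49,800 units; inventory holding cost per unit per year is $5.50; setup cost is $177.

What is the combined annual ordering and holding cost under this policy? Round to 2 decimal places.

Annual ordering cost = (D/Q)·S = (49,800/2,058) × 177 = $4,283.09
Annual holding cost  = (Q/2)·H = (2,058/2) × 5.5 = $5,659.50
Total = $4,283.09 + $5,659.50 = $9,942.59

$9,942.59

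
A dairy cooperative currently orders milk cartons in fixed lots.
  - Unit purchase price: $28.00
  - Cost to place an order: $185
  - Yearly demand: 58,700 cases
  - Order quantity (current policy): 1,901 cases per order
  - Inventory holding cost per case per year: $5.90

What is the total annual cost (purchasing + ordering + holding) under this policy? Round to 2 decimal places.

$1,654,920.47

Ordering: D/Q × S = 58,700/1,901 × $185 = $5,712.52
Holding:  Q/2 × H = 1,901/2 × $5.9 = $5,607.95
Purchase cost = D·C = 58,700 × 28 = $1,643,600.00
Total = $5,712.52 + $5,607.95 + $1,643,600.00 = $1,654,920.47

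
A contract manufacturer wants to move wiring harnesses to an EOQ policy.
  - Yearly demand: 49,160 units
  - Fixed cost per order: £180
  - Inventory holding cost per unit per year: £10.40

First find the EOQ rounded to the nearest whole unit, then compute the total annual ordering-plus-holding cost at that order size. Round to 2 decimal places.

£13,566.69

2DS/H = 2·49,160·180/10.4 = 1,701,692.31
EOQ = √1,701,692.31 ≈ 1,304.49 → Q = 1,304 units
Ordering: D/Q × S = 49,160/1,304 × £180 = £6,785.89
Holding:  Q/2 × H = 1,304/2 × £10.4 = £6,780.80
Total = £6,785.89 + £6,780.80 = £13,566.69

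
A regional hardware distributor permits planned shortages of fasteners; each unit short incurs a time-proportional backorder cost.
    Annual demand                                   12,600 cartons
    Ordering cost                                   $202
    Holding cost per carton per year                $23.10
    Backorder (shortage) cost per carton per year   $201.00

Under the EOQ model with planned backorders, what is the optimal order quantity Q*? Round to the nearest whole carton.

Q* = √(2DS/H) · √((H + b)/b)
   = √(2 × 12,600 × 202 / 23.1) · √((23.1 + 201) / 201)
   = 469.429 × 1.0559 ≈ 495.67

496 cartons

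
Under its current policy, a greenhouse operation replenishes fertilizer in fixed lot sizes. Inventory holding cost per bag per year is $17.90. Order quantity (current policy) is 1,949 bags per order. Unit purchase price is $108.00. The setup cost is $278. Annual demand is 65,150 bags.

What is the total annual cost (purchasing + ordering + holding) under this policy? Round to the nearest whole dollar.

$7,062,936

Orders/yr = 65,150/1,949 = 33.427; ordering cost = 33.427 × $278 = $9,292.82
Average inventory = 1,949/2 = 974.5; holding cost = 974.5 × $17.9 = $17,443.55
Purchase cost = D·C = 65,150 × 108 = $7,036,200.00
Total = $9,292.82 + $17,443.55 + $7,036,200.00 = $7,062,936.37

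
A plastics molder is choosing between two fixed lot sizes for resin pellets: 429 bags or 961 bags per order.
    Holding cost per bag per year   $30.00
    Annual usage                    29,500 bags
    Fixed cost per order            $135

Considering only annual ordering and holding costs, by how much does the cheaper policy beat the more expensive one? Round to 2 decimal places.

$2,840.90

For each Q, cost = (D/Q)·S + (Q/2)·H.
TC(429) = (29,500/429)×135 + (429/2)×30 = $15,718.22
TC(961) = (29,500/961)×135 + (961/2)×30 = $18,559.12
|ΔTC| = |$15,718.22 − $18,559.12| = $2,840.90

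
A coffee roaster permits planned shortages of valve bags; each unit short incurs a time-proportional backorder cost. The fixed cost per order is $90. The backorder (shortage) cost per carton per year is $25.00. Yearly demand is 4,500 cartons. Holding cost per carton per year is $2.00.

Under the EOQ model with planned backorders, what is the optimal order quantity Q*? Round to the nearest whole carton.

661 cartons

Basic EOQ = √(2·4,500·90/2) = 636.396
Backorder adjustment √((H+b)/b) = √((2+25)/25) = 1.0392
Q* = 636.396 × 1.0392 ≈ 661.36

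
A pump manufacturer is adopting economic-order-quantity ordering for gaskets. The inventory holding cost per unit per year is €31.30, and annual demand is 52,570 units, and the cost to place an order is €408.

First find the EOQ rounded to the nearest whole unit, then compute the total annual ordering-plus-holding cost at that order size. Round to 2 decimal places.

2DS/H = 2·52,570·408/31.3 = 1,370,515.02
EOQ = √1,370,515.02 ≈ 1,170.69 → Q = 1,171 units
Annual ordering cost = (D/Q)·S = (52,570/1,171) × 408 = €18,316.45
Annual holding cost  = (Q/2)·H = (1,171/2) × 31.3 = €18,326.15
Total = €18,316.45 + €18,326.15 = €36,642.60

€36,642.60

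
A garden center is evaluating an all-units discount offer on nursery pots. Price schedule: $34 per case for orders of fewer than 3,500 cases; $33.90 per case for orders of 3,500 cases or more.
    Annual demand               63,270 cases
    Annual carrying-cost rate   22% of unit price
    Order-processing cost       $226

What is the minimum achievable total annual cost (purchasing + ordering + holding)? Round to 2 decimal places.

$2,161,989.93

H₁ = 22%×$34 = $7.4800;  H₂ = 22%×$33.90 = $7.4580
EOQ₁ = √(2×63,270×226/7.4800) = 1,955.32  (< 3,500, feasible at tier 1)
EOQ₂ = √(2×63,270×226/7.4580) = 1,958.20  (< 3,500 → use Q = 3,500 at tier-2 price)
TC(tier 1 (EOQ₁), Q≈1,955.3) = $2,165,805.78
TC(tier 2, Q≈3,500.0) = $2,161,989.93
Minimum at tier 2: $2,161,989.93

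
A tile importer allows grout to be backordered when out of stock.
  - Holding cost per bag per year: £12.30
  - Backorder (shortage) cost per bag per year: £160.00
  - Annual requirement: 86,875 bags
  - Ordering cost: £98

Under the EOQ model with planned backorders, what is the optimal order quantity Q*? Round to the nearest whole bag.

1,221 bags

Basic EOQ = √(2·86,875·98/12.3) = 1,176.584
Backorder adjustment √((H+b)/b) = √((12.3+160)/160) = 1.0377
Q* = 1,176.584 × 1.0377 ≈ 1,220.97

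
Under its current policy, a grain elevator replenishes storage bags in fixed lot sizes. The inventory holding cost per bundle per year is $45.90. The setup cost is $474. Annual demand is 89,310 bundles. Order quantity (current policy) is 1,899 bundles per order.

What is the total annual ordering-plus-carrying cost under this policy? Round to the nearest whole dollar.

Annual ordering cost = (D/Q)·S = (89,310/1,899) × 474 = $22,292.23
Annual holding cost  = (Q/2)·H = (1,899/2) × 45.9 = $43,582.05
Total = $22,292.23 + $43,582.05 = $65,874.28

$65,874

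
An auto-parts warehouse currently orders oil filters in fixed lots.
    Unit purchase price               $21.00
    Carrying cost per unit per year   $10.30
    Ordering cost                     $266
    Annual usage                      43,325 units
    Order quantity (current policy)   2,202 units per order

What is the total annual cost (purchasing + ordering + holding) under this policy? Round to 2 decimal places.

$926,398.93

Ordering: D/Q × S = 43,325/2,202 × $266 = $5,233.63
Holding:  Q/2 × H = 2,202/2 × $10.3 = $11,340.30
Purchase cost = D·C = 43,325 × 21 = $909,825.00
Total = $5,233.63 + $11,340.30 + $909,825.00 = $926,398.93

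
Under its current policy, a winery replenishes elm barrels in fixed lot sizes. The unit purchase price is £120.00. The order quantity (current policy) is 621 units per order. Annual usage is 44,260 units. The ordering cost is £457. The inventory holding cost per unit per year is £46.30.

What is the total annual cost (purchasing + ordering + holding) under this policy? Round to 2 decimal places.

Annual ordering cost = (D/Q)·S = (44,260/621) × 457 = £32,571.37
Annual holding cost  = (Q/2)·H = (621/2) × 46.3 = £14,376.15
Purchase cost = D·C = 44,260 × 120 = £5,311,200.00
Total = £32,571.37 + £14,376.15 + £5,311,200.00 = £5,358,147.52

£5,358,147.52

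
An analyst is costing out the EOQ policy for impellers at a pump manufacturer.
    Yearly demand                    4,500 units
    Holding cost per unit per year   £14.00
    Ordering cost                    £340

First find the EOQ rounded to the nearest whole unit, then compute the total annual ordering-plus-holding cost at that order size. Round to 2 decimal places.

£6,545.23

2DS/H = 2·4,500·340/14 = 218,571.43
EOQ = √218,571.43 ≈ 467.52 → Q = 468 units
Annual ordering cost = (D/Q)·S = (4,500/468) × 340 = £3,269.23
Annual holding cost  = (Q/2)·H = (468/2) × 14 = £3,276.00
Total = £3,269.23 + £3,276.00 = £6,545.23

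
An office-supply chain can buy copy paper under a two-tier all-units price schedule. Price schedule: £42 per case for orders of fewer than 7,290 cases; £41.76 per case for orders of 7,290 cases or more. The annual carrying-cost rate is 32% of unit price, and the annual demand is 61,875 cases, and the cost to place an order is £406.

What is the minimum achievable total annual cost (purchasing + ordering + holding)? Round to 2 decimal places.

£2,624,735.75

H₁ = 32%×£42 = £13.4400;  H₂ = 32%×£41.76 = £13.3632
EOQ₁ = √(2×61,875×406/13.4400) = 1,933.46  (< 7,290, feasible at tier 1)
EOQ₂ = √(2×61,875×406/13.3632) = 1,939.01  (< 7,290 → use Q = 7,290 at tier-2 price)
TC(tier 1 (EOQ₁), Q≈1,933.5) = £2,624,735.75
TC(tier 2, Q≈7,290.0) = £2,636,054.85
Minimum at tier 1 (EOQ₁): £2,624,735.75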